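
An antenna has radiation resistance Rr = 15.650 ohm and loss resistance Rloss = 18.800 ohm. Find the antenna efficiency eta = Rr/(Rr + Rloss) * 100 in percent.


eta = 15.650 / (15.650 + 18.800) * 100 = 45.43%

45.43%


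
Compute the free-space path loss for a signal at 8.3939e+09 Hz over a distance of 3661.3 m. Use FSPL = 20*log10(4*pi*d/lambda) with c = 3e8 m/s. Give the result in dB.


lambda = c / f = 3.0000e+08 / 8.3939e+09 = 0.03574024 m
FSPL = 20 * log10(4*pi*3661.3/0.03574024) = 122.2 dB

122.2 dB


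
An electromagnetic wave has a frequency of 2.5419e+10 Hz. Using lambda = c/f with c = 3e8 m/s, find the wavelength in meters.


lambda = c / f = 3.0000e+08 / 2.5419e+10 = 0.01180 m

0.01180 m


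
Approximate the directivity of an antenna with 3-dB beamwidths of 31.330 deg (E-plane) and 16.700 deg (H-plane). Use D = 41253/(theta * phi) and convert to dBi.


D_linear = 41253 / (31.330 * 16.700) = 78.84582
D_dBi = 10 * log10(78.84582) = 18.97 dBi

18.97 dBi


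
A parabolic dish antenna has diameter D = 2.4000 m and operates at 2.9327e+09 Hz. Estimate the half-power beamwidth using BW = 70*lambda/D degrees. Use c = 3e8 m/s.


lambda = c / f = 3.0000e+08 / 2.9327e+09 = 0.1022948 m
BW = 70 * 0.1022948 / 2.4000 = 2.984 deg

2.984 deg


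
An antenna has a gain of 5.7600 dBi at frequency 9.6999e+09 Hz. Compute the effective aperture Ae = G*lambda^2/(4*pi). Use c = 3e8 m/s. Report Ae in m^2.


lambda = c / f = 3.0000e+08 / 9.6999e+09 = 0.03092815 m
G_linear = 10^(5.7600/10) = 3.767038
Ae = G_linear * lambda^2 / (4*pi) = 3.767038 * 0.03092815^2 / (4*pi) = 2.867e-04 m^2

2.867e-04 m^2


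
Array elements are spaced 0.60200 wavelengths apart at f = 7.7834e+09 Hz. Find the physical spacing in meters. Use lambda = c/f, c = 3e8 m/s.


lambda = c / f = 3.0000e+08 / 7.7834e+09 = 0.03854357 m
d = 0.60200 * 0.03854357 = 0.02320 m

0.02320 m


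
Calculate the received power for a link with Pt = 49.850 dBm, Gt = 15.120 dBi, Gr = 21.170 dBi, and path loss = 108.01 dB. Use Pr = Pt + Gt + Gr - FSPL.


Pr = 49.850 + 15.120 + 21.170 - 108.01 = -21.87 dBm

-21.87 dBm


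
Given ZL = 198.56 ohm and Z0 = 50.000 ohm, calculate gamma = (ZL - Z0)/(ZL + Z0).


gamma = (198.56 - 50.000) / (198.56 + 50.000) = 0.5977

0.5977


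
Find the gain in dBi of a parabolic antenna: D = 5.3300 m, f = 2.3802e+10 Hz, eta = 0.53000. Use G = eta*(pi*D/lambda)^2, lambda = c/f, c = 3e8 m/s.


lambda = c / f = 3.0000e+08 / 2.3802e+10 = 0.01260398 m
G_linear = 0.53000 * (pi * 5.3300 / 0.01260398)^2 = 935437.2
G_dBi = 10 * log10(935437.2) = 59.71 dBi

59.71 dBi


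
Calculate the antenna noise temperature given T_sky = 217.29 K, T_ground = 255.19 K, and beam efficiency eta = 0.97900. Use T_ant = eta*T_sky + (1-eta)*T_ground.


T_ant = 0.97900 * 217.29 + (1 - 0.97900) * 255.19 = 218.1 K

218.1 K


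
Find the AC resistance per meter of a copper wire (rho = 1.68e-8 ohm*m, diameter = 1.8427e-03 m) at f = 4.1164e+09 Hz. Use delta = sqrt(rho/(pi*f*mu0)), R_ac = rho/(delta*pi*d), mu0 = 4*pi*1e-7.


delta = sqrt(1.68e-8 / (pi * 4.1164e+09 * 4*pi*1e-7)) = 1.016754e-06 m
R_ac = 1.68e-8 / (1.016754e-06 * pi * 1.8427e-03) = 2.854 ohm/m

2.854 ohm/m


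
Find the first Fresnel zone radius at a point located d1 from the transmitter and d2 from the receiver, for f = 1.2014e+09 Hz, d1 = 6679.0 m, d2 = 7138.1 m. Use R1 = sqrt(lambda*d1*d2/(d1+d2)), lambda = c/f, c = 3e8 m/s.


lambda = c / f = 3.0000e+08 / 1.2014e+09 = 0.2497087 m
R1 = sqrt(0.2497087 * 6679.0 * 7138.1 / (6679.0 + 7138.1)) = 29.35 m

29.35 m


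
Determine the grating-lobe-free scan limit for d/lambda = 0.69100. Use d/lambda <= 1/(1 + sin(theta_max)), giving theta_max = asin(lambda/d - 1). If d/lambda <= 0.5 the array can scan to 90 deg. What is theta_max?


lambda/d - 1 = 1/0.69100 - 1 = 0.4471780
theta_max = asin(0.4471780) = 26.56 deg

26.56 deg


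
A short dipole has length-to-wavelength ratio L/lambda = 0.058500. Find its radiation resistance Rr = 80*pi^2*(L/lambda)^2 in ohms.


Rr = 80 * pi^2 * (0.058500)^2 = 80 * 9.869604 * 3.422250e-03 = 2.702 ohm

2.702 ohm


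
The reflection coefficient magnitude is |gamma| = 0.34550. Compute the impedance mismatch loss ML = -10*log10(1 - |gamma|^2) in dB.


ML = -10 * log10(1 - 0.34550^2) = -10 * log10(0.88062975) = 0.5521 dB

0.5521 dB


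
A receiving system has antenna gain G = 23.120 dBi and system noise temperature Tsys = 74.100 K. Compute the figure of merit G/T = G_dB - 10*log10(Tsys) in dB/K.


G/T = 23.120 - 10*log10(74.100) = 23.120 - 18.69818 = 4.422 dB/K

4.422 dB/K


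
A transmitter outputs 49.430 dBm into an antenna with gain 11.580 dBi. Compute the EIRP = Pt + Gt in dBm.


EIRP = Pt + Gt = 49.430 + 11.580 = 61.01 dBm

61.01 dBm


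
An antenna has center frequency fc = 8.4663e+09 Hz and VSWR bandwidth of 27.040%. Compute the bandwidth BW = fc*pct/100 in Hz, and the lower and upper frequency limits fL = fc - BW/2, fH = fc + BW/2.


BW = 8.4663e+09 * 27.040/100 = 2.289288e+09 Hz
fL = 8.4663e+09 - 2.289288e+09/2 = 7.322e+09 Hz
fH = 8.4663e+09 + 2.289288e+09/2 = 9.611e+09 Hz

BW=2.289e+09 Hz, fL=7.322e+09 Hz, fH=9.611e+09 Hz


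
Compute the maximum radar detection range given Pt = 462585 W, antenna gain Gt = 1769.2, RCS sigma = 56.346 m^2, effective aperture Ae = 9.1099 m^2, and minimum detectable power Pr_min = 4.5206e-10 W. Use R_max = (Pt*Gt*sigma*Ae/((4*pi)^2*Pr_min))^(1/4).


R^4 = 462585*1769.2*56.346*9.1099 / ((4*pi)^2 * 4.5206e-10) = 5.884768e+18
R_max = 5.884768e+18^0.25 = 49253 m

49253 m


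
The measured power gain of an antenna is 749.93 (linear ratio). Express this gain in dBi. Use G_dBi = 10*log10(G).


G_dBi = 10 * log10(749.93) = 28.75 dBi

28.75 dBi


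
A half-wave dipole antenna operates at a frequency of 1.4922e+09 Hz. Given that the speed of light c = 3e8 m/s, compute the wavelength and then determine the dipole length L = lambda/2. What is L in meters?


lambda = c / f = 3.0000e+08 / 1.4922e+09 = 0.2010454 m
L = lambda / 2 = 0.2010454 / 2 = 0.1005 m

0.1005 m


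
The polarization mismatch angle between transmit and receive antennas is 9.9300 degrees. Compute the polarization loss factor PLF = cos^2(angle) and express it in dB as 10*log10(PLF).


PLF_linear = cos^2(9.9300 deg) = 0.9702628
PLF_dB = 10 * log10(0.9702628) = -0.1311 dB

-0.1311 dB


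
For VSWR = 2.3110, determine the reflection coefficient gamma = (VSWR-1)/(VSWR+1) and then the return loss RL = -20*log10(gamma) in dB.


gamma = (2.3110 - 1) / (2.3110 + 1) = 0.3959529
RL = -20 * log10(0.3959529) = 8.047 dB

8.047 dB


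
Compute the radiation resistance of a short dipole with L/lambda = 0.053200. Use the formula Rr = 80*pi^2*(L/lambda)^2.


Rr = 80 * pi^2 * (0.053200)^2 = 80 * 9.869604 * 2.830240e-03 = 2.235 ohm

2.235 ohm


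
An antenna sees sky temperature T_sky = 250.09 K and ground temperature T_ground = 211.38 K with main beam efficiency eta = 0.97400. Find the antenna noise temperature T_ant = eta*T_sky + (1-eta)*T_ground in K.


T_ant = 0.97400 * 250.09 + (1 - 0.97400) * 211.38 = 249.1 K

249.1 K


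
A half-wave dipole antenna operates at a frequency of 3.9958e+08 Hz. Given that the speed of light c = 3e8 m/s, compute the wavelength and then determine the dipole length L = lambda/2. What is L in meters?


lambda = c / f = 3.0000e+08 / 3.9958e+08 = 0.7507883 m
L = lambda / 2 = 0.7507883 / 2 = 0.3754 m

0.3754 m


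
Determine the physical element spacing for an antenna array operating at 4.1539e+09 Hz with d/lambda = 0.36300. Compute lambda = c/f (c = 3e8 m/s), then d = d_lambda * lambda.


lambda = c / f = 3.0000e+08 / 4.1539e+09 = 0.07222129 m
d = 0.36300 * 0.07222129 = 0.02622 m

0.02622 m


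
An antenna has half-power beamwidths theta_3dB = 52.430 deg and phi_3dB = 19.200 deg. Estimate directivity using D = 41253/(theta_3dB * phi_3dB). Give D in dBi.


D_linear = 41253 / (52.430 * 19.200) = 40.98024
D_dBi = 10 * log10(40.98024) = 16.13 dBi

16.13 dBi


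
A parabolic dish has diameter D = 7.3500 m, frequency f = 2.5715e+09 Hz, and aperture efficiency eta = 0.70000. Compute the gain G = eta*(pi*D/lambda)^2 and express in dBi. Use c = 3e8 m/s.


lambda = c / f = 3.0000e+08 / 2.5715e+09 = 0.1166634 m
G_linear = 0.70000 * (pi * 7.3500 / 0.1166634)^2 = 27422.26
G_dBi = 10 * log10(27422.26) = 44.38 dBi

44.38 dBi


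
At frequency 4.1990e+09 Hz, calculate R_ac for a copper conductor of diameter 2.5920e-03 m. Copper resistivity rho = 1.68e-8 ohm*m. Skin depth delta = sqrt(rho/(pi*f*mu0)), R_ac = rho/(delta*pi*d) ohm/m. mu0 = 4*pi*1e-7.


delta = sqrt(1.68e-8 / (pi * 4.1990e+09 * 4*pi*1e-7)) = 1.006704e-06 m
R_ac = 1.68e-8 / (1.006704e-06 * pi * 2.5920e-03) = 2.049 ohm/m

2.049 ohm/m


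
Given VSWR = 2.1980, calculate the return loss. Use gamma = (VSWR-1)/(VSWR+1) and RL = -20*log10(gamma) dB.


gamma = (2.1980 - 1) / (2.1980 + 1) = 0.3746091
RL = -20 * log10(0.3746091) = 8.528 dB

8.528 dB


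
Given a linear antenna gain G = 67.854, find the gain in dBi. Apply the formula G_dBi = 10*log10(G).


G_dBi = 10 * log10(67.854) = 18.32 dBi

18.32 dBi


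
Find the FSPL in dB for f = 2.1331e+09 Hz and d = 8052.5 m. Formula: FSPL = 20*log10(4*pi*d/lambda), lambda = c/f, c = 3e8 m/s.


lambda = c / f = 3.0000e+08 / 2.1331e+09 = 0.1406404 m
FSPL = 20 * log10(4*pi*8052.5/0.1406404) = 117.1 dB

117.1 dB


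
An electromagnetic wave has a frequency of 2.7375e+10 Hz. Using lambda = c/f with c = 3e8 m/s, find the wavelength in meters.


lambda = c / f = 3.0000e+08 / 2.7375e+10 = 0.01096 m

0.01096 m


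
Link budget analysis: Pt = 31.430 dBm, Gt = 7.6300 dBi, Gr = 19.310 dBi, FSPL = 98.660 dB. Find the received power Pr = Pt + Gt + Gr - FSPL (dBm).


Pr = 31.430 + 7.6300 + 19.310 - 98.660 = -40.29 dBm

-40.29 dBm


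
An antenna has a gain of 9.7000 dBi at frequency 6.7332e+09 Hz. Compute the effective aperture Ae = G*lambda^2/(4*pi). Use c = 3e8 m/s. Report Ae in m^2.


lambda = c / f = 3.0000e+08 / 6.7332e+09 = 0.04455534 m
G_linear = 10^(9.7000/10) = 9.332543
Ae = G_linear * lambda^2 / (4*pi) = 9.332543 * 0.04455534^2 / (4*pi) = 1.474e-03 m^2

1.474e-03 m^2


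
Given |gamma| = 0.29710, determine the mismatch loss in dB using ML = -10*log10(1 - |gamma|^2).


ML = -10 * log10(1 - 0.29710^2) = -10 * log10(0.91173159) = 0.4013 dB

0.4013 dB


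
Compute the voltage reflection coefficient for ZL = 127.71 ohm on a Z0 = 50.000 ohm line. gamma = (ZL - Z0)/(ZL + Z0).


gamma = (127.71 - 50.000) / (127.71 + 50.000) = 0.4373

0.4373


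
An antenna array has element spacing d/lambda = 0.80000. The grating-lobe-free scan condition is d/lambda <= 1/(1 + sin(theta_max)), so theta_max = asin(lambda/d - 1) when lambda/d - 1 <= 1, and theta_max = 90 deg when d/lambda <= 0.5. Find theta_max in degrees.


lambda/d - 1 = 1/0.80000 - 1 = 0.2500000
theta_max = asin(0.2500000) = 14.48 deg

14.48 deg


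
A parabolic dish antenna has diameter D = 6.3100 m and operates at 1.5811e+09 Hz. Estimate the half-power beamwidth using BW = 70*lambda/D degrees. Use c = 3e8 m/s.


lambda = c / f = 3.0000e+08 / 1.5811e+09 = 0.1897413 m
BW = 70 * 0.1897413 / 6.3100 = 2.105 deg

2.105 deg


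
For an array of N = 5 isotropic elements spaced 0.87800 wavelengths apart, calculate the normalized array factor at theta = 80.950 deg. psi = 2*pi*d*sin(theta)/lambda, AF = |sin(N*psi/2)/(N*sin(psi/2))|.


psi = 2*pi*0.87800*sin(80.950 deg) = 5.447963 rad
AF = |sin(5*5.447963/2) / (5*sin(5.447963/2))| = 0.4286

0.4286


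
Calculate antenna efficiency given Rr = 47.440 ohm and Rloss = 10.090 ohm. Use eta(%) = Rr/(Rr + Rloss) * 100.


eta = 47.440 / (47.440 + 10.090) * 100 = 82.46%

82.46%


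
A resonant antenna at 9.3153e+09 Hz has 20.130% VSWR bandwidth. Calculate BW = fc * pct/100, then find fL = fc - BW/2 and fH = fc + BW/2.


BW = 9.3153e+09 * 20.130/100 = 1.875170e+09 Hz
fL = 9.3153e+09 - 1.875170e+09/2 = 8.378e+09 Hz
fH = 9.3153e+09 + 1.875170e+09/2 = 1.025e+10 Hz

BW=1.875e+09 Hz, fL=8.378e+09 Hz, fH=1.025e+10 Hz


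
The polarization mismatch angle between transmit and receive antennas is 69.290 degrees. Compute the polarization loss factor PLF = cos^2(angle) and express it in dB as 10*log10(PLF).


PLF_linear = cos^2(69.290 deg) = 0.1250599
PLF_dB = 10 * log10(0.1250599) = -9.029 dB

-9.029 dB


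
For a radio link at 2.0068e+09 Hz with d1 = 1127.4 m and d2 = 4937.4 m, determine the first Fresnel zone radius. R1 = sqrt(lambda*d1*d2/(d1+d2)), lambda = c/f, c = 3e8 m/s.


lambda = c / f = 3.0000e+08 / 2.0068e+09 = 0.1494917 m
R1 = sqrt(0.1494917 * 1127.4 * 4937.4 / (1127.4 + 4937.4)) = 11.71 m

11.71 m


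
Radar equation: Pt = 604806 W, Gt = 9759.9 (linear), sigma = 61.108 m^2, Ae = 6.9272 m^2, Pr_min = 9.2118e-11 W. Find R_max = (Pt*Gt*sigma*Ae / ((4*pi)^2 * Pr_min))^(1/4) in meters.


R^4 = 604806*9759.9*61.108*6.9272 / ((4*pi)^2 * 9.2118e-11) = 1.717723e+20
R_max = 1.717723e+20^0.25 = 114482 m

114482 m


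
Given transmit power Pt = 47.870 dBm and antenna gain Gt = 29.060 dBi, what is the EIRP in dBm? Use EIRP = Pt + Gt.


EIRP = Pt + Gt = 47.870 + 29.060 = 76.93 dBm

76.93 dBm


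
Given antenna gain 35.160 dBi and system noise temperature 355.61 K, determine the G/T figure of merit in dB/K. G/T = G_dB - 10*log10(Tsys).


G/T = 35.160 - 10*log10(355.61) = 35.160 - 25.50974 = 9.650 dB/K

9.650 dB/K


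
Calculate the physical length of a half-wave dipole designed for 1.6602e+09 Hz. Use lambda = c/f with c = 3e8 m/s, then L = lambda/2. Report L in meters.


lambda = c / f = 3.0000e+08 / 1.6602e+09 = 0.1807011 m
L = lambda / 2 = 0.1807011 / 2 = 0.09035 m

0.09035 m


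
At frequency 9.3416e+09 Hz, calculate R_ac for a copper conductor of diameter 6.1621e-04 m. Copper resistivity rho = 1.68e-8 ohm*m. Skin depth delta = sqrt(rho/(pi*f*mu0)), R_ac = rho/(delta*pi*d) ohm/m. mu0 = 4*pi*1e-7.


delta = sqrt(1.68e-8 / (pi * 9.3416e+09 * 4*pi*1e-7)) = 6.749384e-07 m
R_ac = 1.68e-8 / (6.749384e-07 * pi * 6.1621e-04) = 12.86 ohm/m

12.86 ohm/m


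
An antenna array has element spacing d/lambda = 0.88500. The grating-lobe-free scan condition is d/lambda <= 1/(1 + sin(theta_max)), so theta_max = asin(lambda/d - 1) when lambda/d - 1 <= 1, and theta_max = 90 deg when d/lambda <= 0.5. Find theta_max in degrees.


lambda/d - 1 = 1/0.88500 - 1 = 0.1299435
theta_max = asin(0.1299435) = 7.466 deg

7.466 deg


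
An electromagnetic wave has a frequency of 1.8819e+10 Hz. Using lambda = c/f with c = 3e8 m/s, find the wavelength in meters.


lambda = c / f = 3.0000e+08 / 1.8819e+10 = 0.01594 m

0.01594 m


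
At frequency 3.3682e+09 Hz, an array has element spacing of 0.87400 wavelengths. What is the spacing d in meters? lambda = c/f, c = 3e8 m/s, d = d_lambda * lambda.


lambda = c / f = 3.0000e+08 / 3.3682e+09 = 0.08906835 m
d = 0.87400 * 0.08906835 = 0.07785 m

0.07785 m


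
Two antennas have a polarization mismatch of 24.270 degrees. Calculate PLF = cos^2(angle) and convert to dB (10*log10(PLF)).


PLF_linear = cos^2(24.270 deg) = 0.8310485
PLF_dB = 10 * log10(0.8310485) = -0.8037 dB

-0.8037 dB


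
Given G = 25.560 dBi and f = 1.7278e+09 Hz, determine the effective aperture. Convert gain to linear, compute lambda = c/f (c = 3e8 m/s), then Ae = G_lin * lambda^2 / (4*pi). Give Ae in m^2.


lambda = c / f = 3.0000e+08 / 1.7278e+09 = 0.1736312 m
G_linear = 10^(25.560/10) = 359.7493
Ae = G_linear * lambda^2 / (4*pi) = 359.7493 * 0.1736312^2 / (4*pi) = 0.8631 m^2

0.8631 m^2


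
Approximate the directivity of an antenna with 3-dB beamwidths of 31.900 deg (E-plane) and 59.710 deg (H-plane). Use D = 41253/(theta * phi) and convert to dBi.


D_linear = 41253 / (31.900 * 59.710) = 21.65797
D_dBi = 10 * log10(21.65797) = 13.36 dBi

13.36 dBi


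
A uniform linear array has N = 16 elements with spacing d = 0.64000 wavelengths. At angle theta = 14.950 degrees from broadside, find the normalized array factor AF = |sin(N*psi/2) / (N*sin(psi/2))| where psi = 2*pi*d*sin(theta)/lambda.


psi = 2*pi*0.64000*sin(14.950 deg) = 1.037383 rad
AF = |sin(16*1.037383/2) / (16*sin(1.037383/2))| = 0.1138

0.1138


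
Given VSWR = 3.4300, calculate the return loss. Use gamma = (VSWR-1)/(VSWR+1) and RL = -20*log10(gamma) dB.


gamma = (3.4300 - 1) / (3.4300 + 1) = 0.5485327
RL = -20 * log10(0.5485327) = 5.216 dB

5.216 dB


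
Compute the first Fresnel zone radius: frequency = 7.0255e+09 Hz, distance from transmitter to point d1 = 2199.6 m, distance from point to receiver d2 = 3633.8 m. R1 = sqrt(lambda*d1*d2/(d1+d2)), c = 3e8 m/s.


lambda = c / f = 3.0000e+08 / 7.0255e+09 = 0.04270159 m
R1 = sqrt(0.04270159 * 2199.6 * 3633.8 / (2199.6 + 3633.8)) = 7.649 m

7.649 m


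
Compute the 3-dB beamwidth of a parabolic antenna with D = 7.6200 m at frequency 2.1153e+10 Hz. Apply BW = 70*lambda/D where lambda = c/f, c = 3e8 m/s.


lambda = c / f = 3.0000e+08 / 2.1153e+10 = 0.01418239 m
BW = 70 * 0.01418239 / 7.6200 = 0.1303 deg

0.1303 deg


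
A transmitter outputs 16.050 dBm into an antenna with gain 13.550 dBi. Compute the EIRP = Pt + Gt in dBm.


EIRP = Pt + Gt = 16.050 + 13.550 = 29.60 dBm

29.60 dBm


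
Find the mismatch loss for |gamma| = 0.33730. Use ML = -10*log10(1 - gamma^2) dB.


ML = -10 * log10(1 - 0.33730^2) = -10 * log10(0.88622871) = 0.5245 dB

0.5245 dB


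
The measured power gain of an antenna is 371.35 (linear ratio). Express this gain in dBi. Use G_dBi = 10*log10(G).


G_dBi = 10 * log10(371.35) = 25.70 dBi

25.70 dBi


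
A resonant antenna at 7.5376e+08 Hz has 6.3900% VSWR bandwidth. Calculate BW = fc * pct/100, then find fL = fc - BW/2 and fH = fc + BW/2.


BW = 7.5376e+08 * 6.3900/100 = 4.816526e+07 Hz
fL = 7.5376e+08 - 4.816526e+07/2 = 7.297e+08 Hz
fH = 7.5376e+08 + 4.816526e+07/2 = 7.778e+08 Hz

BW=4.817e+07 Hz, fL=7.297e+08 Hz, fH=7.778e+08 Hz


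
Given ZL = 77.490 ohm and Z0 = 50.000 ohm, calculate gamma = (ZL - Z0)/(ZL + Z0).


gamma = (77.490 - 50.000) / (77.490 + 50.000) = 0.2156

0.2156


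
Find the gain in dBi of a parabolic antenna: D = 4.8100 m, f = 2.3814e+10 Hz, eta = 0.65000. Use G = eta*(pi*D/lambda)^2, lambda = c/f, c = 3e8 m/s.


lambda = c / f = 3.0000e+08 / 2.3814e+10 = 0.01259763 m
G_linear = 0.65000 * (pi * 4.8100 / 0.01259763)^2 = 935245.3
G_dBi = 10 * log10(935245.3) = 59.71 dBi

59.71 dBi


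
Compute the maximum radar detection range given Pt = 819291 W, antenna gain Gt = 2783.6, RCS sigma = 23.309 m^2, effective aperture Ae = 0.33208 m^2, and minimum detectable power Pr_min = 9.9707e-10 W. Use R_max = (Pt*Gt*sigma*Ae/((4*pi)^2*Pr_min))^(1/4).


R^4 = 819291*2783.6*23.309*0.33208 / ((4*pi)^2 * 9.9707e-10) = 1.121156e+17
R_max = 1.121156e+17^0.25 = 18299 m

18299 m


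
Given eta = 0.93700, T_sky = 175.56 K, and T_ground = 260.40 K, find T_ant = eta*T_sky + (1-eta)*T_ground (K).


T_ant = 0.93700 * 175.56 + (1 - 0.93700) * 260.40 = 180.9 K

180.9 K


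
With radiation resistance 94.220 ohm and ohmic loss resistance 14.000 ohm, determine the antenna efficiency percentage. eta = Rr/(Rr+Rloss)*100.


eta = 94.220 / (94.220 + 14.000) * 100 = 87.06%

87.06%


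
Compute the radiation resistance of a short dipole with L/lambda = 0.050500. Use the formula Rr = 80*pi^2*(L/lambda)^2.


Rr = 80 * pi^2 * (0.050500)^2 = 80 * 9.869604 * 2.550250e-03 = 2.014 ohm

2.014 ohm


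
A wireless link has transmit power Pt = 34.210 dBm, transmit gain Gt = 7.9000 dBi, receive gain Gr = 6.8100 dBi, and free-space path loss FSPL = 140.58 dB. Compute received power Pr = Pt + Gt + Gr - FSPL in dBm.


Pr = 34.210 + 7.9000 + 6.8100 - 140.58 = -91.66 dBm

-91.66 dBm


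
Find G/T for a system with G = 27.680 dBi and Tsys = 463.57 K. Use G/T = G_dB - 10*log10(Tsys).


G/T = 27.680 - 10*log10(463.57) = 27.680 - 26.66115 = 1.019 dB/K

1.019 dB/K


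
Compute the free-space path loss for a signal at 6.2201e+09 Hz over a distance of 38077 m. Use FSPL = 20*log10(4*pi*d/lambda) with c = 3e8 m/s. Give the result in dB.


lambda = c / f = 3.0000e+08 / 6.2201e+09 = 0.04823074 m
FSPL = 20 * log10(4*pi*38077/0.04823074) = 139.9 dB

139.9 dB


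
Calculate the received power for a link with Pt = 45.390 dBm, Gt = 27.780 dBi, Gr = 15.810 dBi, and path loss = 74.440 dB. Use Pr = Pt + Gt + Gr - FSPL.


Pr = 45.390 + 27.780 + 15.810 - 74.440 = 14.54 dBm

14.54 dBm


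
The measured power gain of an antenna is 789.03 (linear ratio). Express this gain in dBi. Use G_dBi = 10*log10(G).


G_dBi = 10 * log10(789.03) = 28.97 dBi

28.97 dBi


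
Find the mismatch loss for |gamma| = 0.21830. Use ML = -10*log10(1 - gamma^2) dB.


ML = -10 * log10(1 - 0.21830^2) = -10 * log10(0.95234511) = 0.2121 dB

0.2121 dB


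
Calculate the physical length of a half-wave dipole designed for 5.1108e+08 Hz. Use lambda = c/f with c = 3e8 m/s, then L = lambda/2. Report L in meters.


lambda = c / f = 3.0000e+08 / 5.1108e+08 = 0.5869923 m
L = lambda / 2 = 0.5869923 / 2 = 0.2935 m

0.2935 m


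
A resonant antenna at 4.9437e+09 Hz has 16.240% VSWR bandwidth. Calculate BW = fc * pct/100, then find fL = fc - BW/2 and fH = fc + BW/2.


BW = 4.9437e+09 * 16.240/100 = 8.028569e+08 Hz
fL = 4.9437e+09 - 8.028569e+08/2 = 4.542e+09 Hz
fH = 4.9437e+09 + 8.028569e+08/2 = 5.345e+09 Hz

BW=8.029e+08 Hz, fL=4.542e+09 Hz, fH=5.345e+09 Hz


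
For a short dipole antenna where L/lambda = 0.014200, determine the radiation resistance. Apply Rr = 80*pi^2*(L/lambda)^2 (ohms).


Rr = 80 * pi^2 * (0.014200)^2 = 80 * 9.869604 * 2.016400e-04 = 0.1592 ohm

0.1592 ohm


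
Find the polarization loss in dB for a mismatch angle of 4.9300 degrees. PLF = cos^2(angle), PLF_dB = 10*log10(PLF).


PLF_linear = cos^2(4.9300 deg) = 0.9926146
PLF_dB = 10 * log10(0.9926146) = -0.03219 dB

-0.03219 dB


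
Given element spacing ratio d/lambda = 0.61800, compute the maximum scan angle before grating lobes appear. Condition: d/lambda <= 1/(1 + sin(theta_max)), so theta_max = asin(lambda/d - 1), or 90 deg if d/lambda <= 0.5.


lambda/d - 1 = 1/0.61800 - 1 = 0.6181230
theta_max = asin(0.6181230) = 38.18 deg

38.18 deg


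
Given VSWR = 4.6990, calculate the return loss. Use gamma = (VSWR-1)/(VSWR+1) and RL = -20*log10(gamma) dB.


gamma = (4.6990 - 1) / (4.6990 + 1) = 0.6490612
RL = -20 * log10(0.6490612) = 3.754 dB

3.754 dB


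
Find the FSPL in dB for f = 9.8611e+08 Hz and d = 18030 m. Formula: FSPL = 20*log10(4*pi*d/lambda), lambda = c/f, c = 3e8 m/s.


lambda = c / f = 3.0000e+08 / 9.8611e+08 = 0.3042257 m
FSPL = 20 * log10(4*pi*18030/0.3042257) = 117.4 dB

117.4 dB


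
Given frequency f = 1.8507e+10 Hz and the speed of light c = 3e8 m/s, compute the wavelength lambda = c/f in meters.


lambda = c / f = 3.0000e+08 / 1.8507e+10 = 0.01621 m

0.01621 m


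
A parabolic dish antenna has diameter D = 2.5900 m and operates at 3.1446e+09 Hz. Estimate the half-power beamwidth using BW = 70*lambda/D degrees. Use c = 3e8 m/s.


lambda = c / f = 3.0000e+08 / 3.1446e+09 = 0.09540164 m
BW = 70 * 0.09540164 / 2.5900 = 2.578 deg

2.578 deg


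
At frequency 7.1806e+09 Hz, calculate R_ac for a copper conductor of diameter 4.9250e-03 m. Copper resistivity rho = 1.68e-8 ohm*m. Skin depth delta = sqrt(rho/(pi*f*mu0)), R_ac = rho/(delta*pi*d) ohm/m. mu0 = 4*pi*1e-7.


delta = sqrt(1.68e-8 / (pi * 7.1806e+09 * 4*pi*1e-7)) = 7.698292e-07 m
R_ac = 1.68e-8 / (7.698292e-07 * pi * 4.9250e-03) = 1.410 ohm/m

1.410 ohm/m


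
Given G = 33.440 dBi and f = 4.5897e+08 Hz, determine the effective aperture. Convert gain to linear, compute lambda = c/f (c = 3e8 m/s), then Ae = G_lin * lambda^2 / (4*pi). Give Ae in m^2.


lambda = c / f = 3.0000e+08 / 4.5897e+08 = 0.6536375 m
G_linear = 10^(33.440/10) = 2208.005
Ae = G_linear * lambda^2 / (4*pi) = 2208.005 * 0.6536375^2 / (4*pi) = 75.07 m^2

75.07 m^2


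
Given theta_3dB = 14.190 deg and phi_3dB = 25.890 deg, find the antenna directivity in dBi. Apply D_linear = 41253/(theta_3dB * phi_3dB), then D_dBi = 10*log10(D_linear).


D_linear = 41253 / (14.190 * 25.890) = 112.2900
D_dBi = 10 * log10(112.2900) = 20.50 dBi

20.50 dBi


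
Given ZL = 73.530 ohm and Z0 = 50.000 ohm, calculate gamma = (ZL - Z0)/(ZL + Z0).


gamma = (73.530 - 50.000) / (73.530 + 50.000) = 0.1905

0.1905


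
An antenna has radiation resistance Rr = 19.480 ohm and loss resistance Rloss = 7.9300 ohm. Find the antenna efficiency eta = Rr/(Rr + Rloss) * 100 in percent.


eta = 19.480 / (19.480 + 7.9300) * 100 = 71.07%

71.07%


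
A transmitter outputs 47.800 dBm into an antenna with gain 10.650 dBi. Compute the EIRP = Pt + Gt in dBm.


EIRP = Pt + Gt = 47.800 + 10.650 = 58.45 dBm

58.45 dBm


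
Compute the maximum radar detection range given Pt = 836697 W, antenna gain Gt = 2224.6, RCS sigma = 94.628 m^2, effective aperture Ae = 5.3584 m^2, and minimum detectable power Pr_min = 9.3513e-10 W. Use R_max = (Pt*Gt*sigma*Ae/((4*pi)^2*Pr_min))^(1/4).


R^4 = 836697*2224.6*94.628*5.3584 / ((4*pi)^2 * 9.3513e-10) = 6.391212e+18
R_max = 6.391212e+18^0.25 = 50280 m

50280 m


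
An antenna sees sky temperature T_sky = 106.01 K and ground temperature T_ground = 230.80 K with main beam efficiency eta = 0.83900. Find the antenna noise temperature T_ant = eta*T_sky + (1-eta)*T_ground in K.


T_ant = 0.83900 * 106.01 + (1 - 0.83900) * 230.80 = 126.1 K

126.1 K


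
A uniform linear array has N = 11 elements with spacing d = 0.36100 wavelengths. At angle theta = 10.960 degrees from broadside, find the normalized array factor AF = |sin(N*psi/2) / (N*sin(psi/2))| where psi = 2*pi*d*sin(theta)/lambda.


psi = 2*pi*0.36100*sin(10.960 deg) = 0.4312441 rad
AF = |sin(11*0.4312441/2) / (11*sin(0.4312441/2))| = 0.2957

0.2957


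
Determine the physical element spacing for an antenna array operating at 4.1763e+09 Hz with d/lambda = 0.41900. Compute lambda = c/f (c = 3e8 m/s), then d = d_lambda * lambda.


lambda = c / f = 3.0000e+08 / 4.1763e+09 = 0.07183392 m
d = 0.41900 * 0.07183392 = 0.03010 m

0.03010 m


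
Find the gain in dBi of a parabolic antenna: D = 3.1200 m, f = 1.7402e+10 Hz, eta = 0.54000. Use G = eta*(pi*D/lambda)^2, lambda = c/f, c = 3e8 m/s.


lambda = c / f = 3.0000e+08 / 1.7402e+10 = 0.01723940 m
G_linear = 0.54000 * (pi * 3.1200 / 0.01723940)^2 = 174565.5
G_dBi = 10 * log10(174565.5) = 52.42 dBi

52.42 dBi


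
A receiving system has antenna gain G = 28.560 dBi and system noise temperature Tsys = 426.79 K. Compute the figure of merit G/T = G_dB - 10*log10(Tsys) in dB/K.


G/T = 28.560 - 10*log10(426.79) = 28.560 - 26.30214 = 2.258 dB/K

2.258 dB/K


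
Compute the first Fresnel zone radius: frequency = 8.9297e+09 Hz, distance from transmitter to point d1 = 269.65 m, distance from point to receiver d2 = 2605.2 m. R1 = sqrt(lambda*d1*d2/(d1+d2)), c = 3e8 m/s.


lambda = c / f = 3.0000e+08 / 8.9297e+09 = 0.03359575 m
R1 = sqrt(0.03359575 * 269.65 * 2605.2 / (269.65 + 2605.2)) = 2.865 m

2.865 m


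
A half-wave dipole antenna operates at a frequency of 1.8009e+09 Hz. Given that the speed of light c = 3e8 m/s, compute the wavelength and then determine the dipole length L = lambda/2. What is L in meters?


lambda = c / f = 3.0000e+08 / 1.8009e+09 = 0.1665834 m
L = lambda / 2 = 0.1665834 / 2 = 0.08329 m

0.08329 m


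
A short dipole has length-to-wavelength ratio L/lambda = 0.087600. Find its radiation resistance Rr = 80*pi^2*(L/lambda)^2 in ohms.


Rr = 80 * pi^2 * (0.087600)^2 = 80 * 9.869604 * 7.673760e-03 = 6.059 ohm

6.059 ohm


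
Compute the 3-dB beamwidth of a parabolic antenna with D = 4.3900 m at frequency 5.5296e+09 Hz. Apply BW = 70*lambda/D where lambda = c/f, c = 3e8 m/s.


lambda = c / f = 3.0000e+08 / 5.5296e+09 = 0.05425347 m
BW = 70 * 0.05425347 / 4.3900 = 0.8651 deg

0.8651 deg


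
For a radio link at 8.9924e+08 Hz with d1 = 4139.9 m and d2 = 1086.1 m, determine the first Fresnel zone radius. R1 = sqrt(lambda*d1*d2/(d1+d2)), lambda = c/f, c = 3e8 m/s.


lambda = c / f = 3.0000e+08 / 8.9924e+08 = 0.3336151 m
R1 = sqrt(0.3336151 * 4139.9 * 1086.1 / (4139.9 + 1086.1)) = 16.94 m

16.94 m


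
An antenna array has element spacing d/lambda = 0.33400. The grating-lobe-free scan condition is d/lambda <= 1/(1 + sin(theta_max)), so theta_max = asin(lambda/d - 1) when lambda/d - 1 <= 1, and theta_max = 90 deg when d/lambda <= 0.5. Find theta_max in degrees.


lambda/d - 1 = 1/0.33400 - 1 = 1.994012 >= 1
d/lambda <= 0.5, so the array can scan to endfire without grating lobes: theta_max = 90 deg

90 deg


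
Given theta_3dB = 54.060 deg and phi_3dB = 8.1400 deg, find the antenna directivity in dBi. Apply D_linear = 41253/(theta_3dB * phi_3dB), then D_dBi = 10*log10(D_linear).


D_linear = 41253 / (54.060 * 8.1400) = 93.74651
D_dBi = 10 * log10(93.74651) = 19.72 dBi

19.72 dBi


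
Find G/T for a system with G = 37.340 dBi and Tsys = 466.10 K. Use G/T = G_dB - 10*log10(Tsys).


G/T = 37.340 - 10*log10(466.10) = 37.340 - 26.68479 = 10.66 dB/K

10.66 dB/K


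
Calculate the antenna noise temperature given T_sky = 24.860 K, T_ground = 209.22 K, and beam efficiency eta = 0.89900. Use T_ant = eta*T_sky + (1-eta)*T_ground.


T_ant = 0.89900 * 24.860 + (1 - 0.89900) * 209.22 = 43.48 K

43.48 K


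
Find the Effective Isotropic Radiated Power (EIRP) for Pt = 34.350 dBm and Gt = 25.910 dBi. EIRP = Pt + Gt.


EIRP = Pt + Gt = 34.350 + 25.910 = 60.26 dBm

60.26 dBm


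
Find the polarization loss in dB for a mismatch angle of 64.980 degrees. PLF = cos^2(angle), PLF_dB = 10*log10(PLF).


PLF_linear = cos^2(64.980 deg) = 0.1788737
PLF_dB = 10 * log10(0.1788737) = -7.475 dB

-7.475 dB


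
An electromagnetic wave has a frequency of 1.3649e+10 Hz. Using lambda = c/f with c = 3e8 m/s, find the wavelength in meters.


lambda = c / f = 3.0000e+08 / 1.3649e+10 = 0.02198 m

0.02198 m


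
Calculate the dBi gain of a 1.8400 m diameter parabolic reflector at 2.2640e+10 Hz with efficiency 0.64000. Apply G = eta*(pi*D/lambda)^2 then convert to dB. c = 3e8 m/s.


lambda = c / f = 3.0000e+08 / 2.2640e+10 = 0.01325088 m
G_linear = 0.64000 * (pi * 1.8400 / 0.01325088)^2 = 121794.0
G_dBi = 10 * log10(121794.0) = 50.86 dBi

50.86 dBi


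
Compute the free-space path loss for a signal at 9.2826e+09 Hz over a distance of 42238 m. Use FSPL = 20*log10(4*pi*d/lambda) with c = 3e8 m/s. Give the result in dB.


lambda = c / f = 3.0000e+08 / 9.2826e+09 = 0.03231853 m
FSPL = 20 * log10(4*pi*42238/0.03231853) = 144.3 dB

144.3 dB


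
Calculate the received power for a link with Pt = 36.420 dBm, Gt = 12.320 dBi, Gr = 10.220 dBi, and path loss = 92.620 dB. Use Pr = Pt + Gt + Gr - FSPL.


Pr = 36.420 + 12.320 + 10.220 - 92.620 = -33.66 dBm

-33.66 dBm


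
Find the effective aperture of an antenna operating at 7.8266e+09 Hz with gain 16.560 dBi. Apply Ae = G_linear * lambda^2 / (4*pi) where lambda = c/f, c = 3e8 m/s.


lambda = c / f = 3.0000e+08 / 7.8266e+09 = 0.03833082 m
G_linear = 10^(16.560/10) = 45.28976
Ae = G_linear * lambda^2 / (4*pi) = 45.28976 * 0.03833082^2 / (4*pi) = 5.295e-03 m^2

5.295e-03 m^2


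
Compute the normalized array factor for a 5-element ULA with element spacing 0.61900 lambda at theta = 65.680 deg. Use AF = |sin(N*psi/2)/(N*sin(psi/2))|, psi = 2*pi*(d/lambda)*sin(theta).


psi = 2*pi*0.61900*sin(65.680 deg) = 3.544154 rad
AF = |sin(5*3.544154/2) / (5*sin(3.544154/2))| = 0.1092

0.1092


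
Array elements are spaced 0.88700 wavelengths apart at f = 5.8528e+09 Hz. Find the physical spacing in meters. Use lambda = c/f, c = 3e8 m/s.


lambda = c / f = 3.0000e+08 / 5.8528e+09 = 0.05125752 m
d = 0.88700 * 0.05125752 = 0.04547 m

0.04547 m


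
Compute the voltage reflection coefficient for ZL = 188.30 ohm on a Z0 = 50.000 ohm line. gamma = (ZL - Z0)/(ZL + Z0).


gamma = (188.30 - 50.000) / (188.30 + 50.000) = 0.5804

0.5804


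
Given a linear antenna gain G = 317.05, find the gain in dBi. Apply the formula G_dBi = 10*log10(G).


G_dBi = 10 * log10(317.05) = 25.01 dBi

25.01 dBi


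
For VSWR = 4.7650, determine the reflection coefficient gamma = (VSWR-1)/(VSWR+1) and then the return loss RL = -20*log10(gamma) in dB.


gamma = (4.7650 - 1) / (4.7650 + 1) = 0.6530789
RL = -20 * log10(0.6530789) = 3.701 dB

3.701 dB


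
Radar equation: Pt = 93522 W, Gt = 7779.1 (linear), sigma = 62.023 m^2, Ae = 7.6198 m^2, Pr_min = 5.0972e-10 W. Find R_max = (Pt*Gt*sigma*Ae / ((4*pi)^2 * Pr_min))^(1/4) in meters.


R^4 = 93522*7779.1*62.023*7.6198 / ((4*pi)^2 * 5.0972e-10) = 4.271575e+18
R_max = 4.271575e+18^0.25 = 45462 m

45462 m


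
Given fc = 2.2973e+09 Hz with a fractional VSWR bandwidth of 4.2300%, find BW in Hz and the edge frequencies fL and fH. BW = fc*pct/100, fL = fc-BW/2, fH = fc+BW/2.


BW = 2.2973e+09 * 4.2300/100 = 9.717579e+07 Hz
fL = 2.2973e+09 - 9.717579e+07/2 = 2.249e+09 Hz
fH = 2.2973e+09 + 9.717579e+07/2 = 2.346e+09 Hz

BW=9.718e+07 Hz, fL=2.249e+09 Hz, fH=2.346e+09 Hz


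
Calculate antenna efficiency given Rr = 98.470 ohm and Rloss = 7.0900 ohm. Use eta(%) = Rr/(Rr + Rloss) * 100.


eta = 98.470 / (98.470 + 7.0900) * 100 = 93.28%

93.28%


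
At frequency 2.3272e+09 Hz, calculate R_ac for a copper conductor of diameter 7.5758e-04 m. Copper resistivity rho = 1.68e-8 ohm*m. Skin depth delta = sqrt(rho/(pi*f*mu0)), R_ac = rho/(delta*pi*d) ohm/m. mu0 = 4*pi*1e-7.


delta = sqrt(1.68e-8 / (pi * 2.3272e+09 * 4*pi*1e-7)) = 1.352253e-06 m
R_ac = 1.68e-8 / (1.352253e-06 * pi * 7.5758e-04) = 5.220 ohm/m

5.220 ohm/m


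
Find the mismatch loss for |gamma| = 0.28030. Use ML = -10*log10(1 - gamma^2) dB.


ML = -10 * log10(1 - 0.28030^2) = -10 * log10(0.92143191) = 0.3554 dB

0.3554 dB


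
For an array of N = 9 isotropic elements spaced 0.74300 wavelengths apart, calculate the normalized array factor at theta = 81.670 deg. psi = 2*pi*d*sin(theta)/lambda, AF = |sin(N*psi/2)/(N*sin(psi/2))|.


psi = 2*pi*0.74300*sin(81.670 deg) = 4.619155 rad
AF = |sin(9*4.619155/2) / (9*sin(4.619155/2))| = 0.1403

0.1403


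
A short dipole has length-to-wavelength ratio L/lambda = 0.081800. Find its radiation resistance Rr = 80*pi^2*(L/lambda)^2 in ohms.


Rr = 80 * pi^2 * (0.081800)^2 = 80 * 9.869604 * 6.691240e-03 = 5.283 ohm

5.283 ohm


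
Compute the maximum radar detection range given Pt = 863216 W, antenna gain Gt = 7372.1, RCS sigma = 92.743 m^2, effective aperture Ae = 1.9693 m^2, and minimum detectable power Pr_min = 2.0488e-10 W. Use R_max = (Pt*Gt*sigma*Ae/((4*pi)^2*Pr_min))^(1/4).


R^4 = 863216*7372.1*92.743*1.9693 / ((4*pi)^2 * 2.0488e-10) = 3.592398e+19
R_max = 3.592398e+19^0.25 = 77419 m

77419 m


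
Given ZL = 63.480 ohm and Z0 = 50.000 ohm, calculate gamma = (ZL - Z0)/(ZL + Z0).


gamma = (63.480 - 50.000) / (63.480 + 50.000) = 0.1188

0.1188


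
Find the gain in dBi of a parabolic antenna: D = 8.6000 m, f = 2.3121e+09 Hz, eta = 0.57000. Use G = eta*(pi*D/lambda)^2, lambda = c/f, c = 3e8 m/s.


lambda = c / f = 3.0000e+08 / 2.3121e+09 = 0.1297522 m
G_linear = 0.57000 * (pi * 8.6000 / 0.1297522)^2 = 24713.94
G_dBi = 10 * log10(24713.94) = 43.93 dBi

43.93 dBi


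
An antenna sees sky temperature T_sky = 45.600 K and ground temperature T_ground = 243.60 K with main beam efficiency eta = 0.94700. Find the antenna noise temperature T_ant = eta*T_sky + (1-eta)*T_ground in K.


T_ant = 0.94700 * 45.600 + (1 - 0.94700) * 243.60 = 56.09 K

56.09 K


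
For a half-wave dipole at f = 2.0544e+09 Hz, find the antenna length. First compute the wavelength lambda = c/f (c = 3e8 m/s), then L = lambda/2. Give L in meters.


lambda = c / f = 3.0000e+08 / 2.0544e+09 = 0.1460280 m
L = lambda / 2 = 0.1460280 / 2 = 0.07301 m

0.07301 m


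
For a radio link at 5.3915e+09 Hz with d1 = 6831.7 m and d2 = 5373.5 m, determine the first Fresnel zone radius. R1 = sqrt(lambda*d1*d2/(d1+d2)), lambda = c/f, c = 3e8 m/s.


lambda = c / f = 3.0000e+08 / 5.3915e+09 = 0.05564314 m
R1 = sqrt(0.05564314 * 6831.7 * 5373.5 / (6831.7 + 5373.5)) = 12.94 m

12.94 m


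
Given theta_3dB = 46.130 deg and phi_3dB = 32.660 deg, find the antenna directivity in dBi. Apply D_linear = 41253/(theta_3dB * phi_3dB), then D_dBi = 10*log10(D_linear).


D_linear = 41253 / (46.130 * 32.660) = 27.38142
D_dBi = 10 * log10(27.38142) = 14.37 dBi

14.37 dBi


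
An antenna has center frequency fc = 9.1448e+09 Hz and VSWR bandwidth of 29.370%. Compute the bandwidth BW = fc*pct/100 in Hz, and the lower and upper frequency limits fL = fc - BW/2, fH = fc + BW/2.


BW = 9.1448e+09 * 29.370/100 = 2.685828e+09 Hz
fL = 9.1448e+09 - 2.685828e+09/2 = 7.802e+09 Hz
fH = 9.1448e+09 + 2.685828e+09/2 = 1.049e+10 Hz

BW=2.686e+09 Hz, fL=7.802e+09 Hz, fH=1.049e+10 Hz


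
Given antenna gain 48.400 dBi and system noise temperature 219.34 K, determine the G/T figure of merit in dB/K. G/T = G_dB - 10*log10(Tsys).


G/T = 48.400 - 10*log10(219.34) = 48.400 - 23.41118 = 24.99 dB/K

24.99 dB/K


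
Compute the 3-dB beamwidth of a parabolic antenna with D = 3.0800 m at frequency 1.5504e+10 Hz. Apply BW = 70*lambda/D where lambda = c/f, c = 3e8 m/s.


lambda = c / f = 3.0000e+08 / 1.5504e+10 = 0.01934985 m
BW = 70 * 0.01934985 / 3.0800 = 0.4398 deg

0.4398 deg


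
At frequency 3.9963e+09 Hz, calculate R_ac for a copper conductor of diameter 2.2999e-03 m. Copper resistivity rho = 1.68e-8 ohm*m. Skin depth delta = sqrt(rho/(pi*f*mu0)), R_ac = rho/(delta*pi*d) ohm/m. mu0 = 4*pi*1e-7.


delta = sqrt(1.68e-8 / (pi * 3.9963e+09 * 4*pi*1e-7)) = 1.031919e-06 m
R_ac = 1.68e-8 / (1.031919e-06 * pi * 2.2999e-03) = 2.253 ohm/m

2.253 ohm/m


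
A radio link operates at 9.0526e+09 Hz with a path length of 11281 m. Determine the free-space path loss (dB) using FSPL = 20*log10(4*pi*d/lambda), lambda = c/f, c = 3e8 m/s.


lambda = c / f = 3.0000e+08 / 9.0526e+09 = 0.03313965 m
FSPL = 20 * log10(4*pi*11281/0.03313965) = 132.6 dB

132.6 dB


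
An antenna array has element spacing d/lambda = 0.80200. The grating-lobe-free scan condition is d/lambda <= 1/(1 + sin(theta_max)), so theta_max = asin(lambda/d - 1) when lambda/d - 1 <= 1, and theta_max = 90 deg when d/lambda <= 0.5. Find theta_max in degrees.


lambda/d - 1 = 1/0.80200 - 1 = 0.2468828
theta_max = asin(0.2468828) = 14.29 deg

14.29 deg


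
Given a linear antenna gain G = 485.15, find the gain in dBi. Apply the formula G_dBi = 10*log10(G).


G_dBi = 10 * log10(485.15) = 26.86 dBi

26.86 dBi


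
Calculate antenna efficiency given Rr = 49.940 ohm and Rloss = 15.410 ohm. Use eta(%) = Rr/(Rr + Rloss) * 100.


eta = 49.940 / (49.940 + 15.410) * 100 = 76.42%

76.42%


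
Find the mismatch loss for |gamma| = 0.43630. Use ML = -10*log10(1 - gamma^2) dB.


ML = -10 * log10(1 - 0.43630^2) = -10 * log10(0.80964231) = 0.9171 dB

0.9171 dB


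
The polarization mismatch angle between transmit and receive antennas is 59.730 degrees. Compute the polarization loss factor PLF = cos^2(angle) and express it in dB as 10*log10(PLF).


PLF_linear = cos^2(59.730 deg) = 0.2540921
PLF_dB = 10 * log10(0.2540921) = -5.950 dB

-5.950 dB


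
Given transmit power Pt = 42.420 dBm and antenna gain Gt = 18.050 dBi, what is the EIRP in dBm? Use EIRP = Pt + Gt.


EIRP = Pt + Gt = 42.420 + 18.050 = 60.47 dBm

60.47 dBm


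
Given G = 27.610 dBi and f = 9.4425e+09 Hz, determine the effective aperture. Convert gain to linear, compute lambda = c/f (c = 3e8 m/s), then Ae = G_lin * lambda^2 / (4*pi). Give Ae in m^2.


lambda = c / f = 3.0000e+08 / 9.4425e+09 = 0.03177125 m
G_linear = 10^(27.610/10) = 576.7665
Ae = G_linear * lambda^2 / (4*pi) = 576.7665 * 0.03177125^2 / (4*pi) = 0.04633 m^2

0.04633 m^2


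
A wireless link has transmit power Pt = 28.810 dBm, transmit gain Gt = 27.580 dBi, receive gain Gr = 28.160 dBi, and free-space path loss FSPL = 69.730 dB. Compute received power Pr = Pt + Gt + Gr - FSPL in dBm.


Pr = 28.810 + 27.580 + 28.160 - 69.730 = 14.82 dBm

14.82 dBm
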